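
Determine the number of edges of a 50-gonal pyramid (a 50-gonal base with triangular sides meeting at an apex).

100

A pyramid on an n-gon base has one n-gon and n triangles: V = 50 + 1 = 51, E = 2·50 = 100, F = 50 + 1 = 51.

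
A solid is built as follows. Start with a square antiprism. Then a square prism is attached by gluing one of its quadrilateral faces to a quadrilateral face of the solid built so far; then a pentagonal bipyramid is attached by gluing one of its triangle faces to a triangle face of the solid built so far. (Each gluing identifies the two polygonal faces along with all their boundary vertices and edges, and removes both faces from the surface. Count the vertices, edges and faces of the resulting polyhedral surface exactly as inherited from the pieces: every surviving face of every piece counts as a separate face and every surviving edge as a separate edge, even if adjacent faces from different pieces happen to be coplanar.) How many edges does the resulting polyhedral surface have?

A square antiprism: V=8, E=16, F=10.
Attach a square prism (V=8, E=12, F=6) along a 4-gon: merge 4 vertices and 4 edges, delete both glued faces → V=12, E=24, F=14.
Attach a pentagonal bipyramid (V=7, E=15, F=10) along a 3-gon: merge 3 vertices and 3 edges, delete both glued faces → V=16, E=36, F=22.
Check: V − E + F = 16 − 36 + 22 = 2.

36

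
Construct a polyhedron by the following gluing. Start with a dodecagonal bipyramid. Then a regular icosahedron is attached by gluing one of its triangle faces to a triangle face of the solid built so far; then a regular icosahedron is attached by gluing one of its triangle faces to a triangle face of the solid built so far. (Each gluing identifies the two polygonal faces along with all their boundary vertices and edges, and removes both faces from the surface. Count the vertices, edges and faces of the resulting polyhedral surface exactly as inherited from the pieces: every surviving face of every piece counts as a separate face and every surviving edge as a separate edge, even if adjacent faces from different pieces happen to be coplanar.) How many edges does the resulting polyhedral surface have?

A dodecagonal bipyramid: V=14, E=36, F=24.
Attach a regular icosahedron (V=12, E=30, F=20) along a 3-gon: merge 3 vertices and 3 edges, delete both glued faces → V=23, E=63, F=42.
Attach a regular icosahedron (V=12, E=30, F=20) along a 3-gon: merge 3 vertices and 3 edges, delete both glued faces → V=32, E=90, F=60.
Check: V − E + F = 32 − 90 + 60 = 2.

90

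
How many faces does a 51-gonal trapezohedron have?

The n-trapezohedron (dual of the n-antiprism) has V = 2·51 + 2 = 104, E = 4·51 = 204, F = 2·51 = 102.

102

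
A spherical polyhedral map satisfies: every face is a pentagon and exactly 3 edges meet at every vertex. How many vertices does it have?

Each face has 5 edges and each edge borders two faces, so 2E = 5F.
Each vertex has degree 3, so 3V = 2E and hence V = 5F/3.
Euler: V − E + F = 2 ⇒ (5F/3) − (5F/2) + F = 2.
Multiply by 6: (10 − 15 + 6)F = 12, i.e. 1F = 12.
So F = 12, E = 5·12/2 = 30, V = 5·12/3 = 20.

20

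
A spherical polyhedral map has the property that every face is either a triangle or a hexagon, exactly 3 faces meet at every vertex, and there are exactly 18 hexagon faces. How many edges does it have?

Let x be the number of triangles; then F = 18 + x.
Edge–face incidences: 2E = 6·18 + 3·x = 108 + 3x.
Every vertex has degree 3, so 3V = 2E.
Euler: V − E + F = 2 ⇒ (2E)/3 − E + (18 + x) = 2.
Multiply by 6: 2·(2E) − 3·(2E) + 6·(18 + x) = 12, i.e. 108 + 6x − (108 + 3x) = 12.
Collecting terms: 3x = 12, so x = 4.
Then 2E = 108 + 3·4 = 120, so E = 60, V = 2E/3 = 40, F = 18 + 4 = 22.

60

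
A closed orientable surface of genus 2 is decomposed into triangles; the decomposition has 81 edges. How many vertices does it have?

χ = 2 − 2·2 = -2, and every face is a triangle so 3F = 2E.
F = 2E/3 = 54. Then V = -2 + E − F = -2 + 81 − 54 = 25.

25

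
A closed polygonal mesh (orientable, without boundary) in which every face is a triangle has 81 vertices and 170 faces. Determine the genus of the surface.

Every face is a triangle, so 2E = 3·170 = 510, giving E = 255.
χ = V − E + F = 81 − 255 + 170 = -4.
For a closed orientable surface χ = 2 − 2g, so g = (2 − (-4))/2 = 3.

3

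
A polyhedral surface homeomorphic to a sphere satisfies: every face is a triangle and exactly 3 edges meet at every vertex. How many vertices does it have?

Each face has 3 edges and each edge borders two faces, so 2E = 3F.
Each vertex has degree 3, so 3V = 2E and hence V = 3F/3.
Euler: V − E + F = 2 ⇒ (3F/3) − (3F/2) + F = 2.
Multiply by 6: (6 − 9 + 6)F = 12, i.e. 3F = 12.
So F = 4, E = 3·4/2 = 6, V = 3·4/3 = 4.

4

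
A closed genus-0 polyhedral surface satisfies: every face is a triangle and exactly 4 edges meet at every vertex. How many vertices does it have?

Each face has 3 edges and each edge borders two faces, so 2E = 3F.
Each vertex has degree 4, so 4V = 2E and hence V = 3F/4.
Euler: V − E + F = 2 ⇒ (3F/4) − (3F/2) + F = 2.
Multiply by 8: (6 − 12 + 8)F = 16, i.e. 2F = 16.
So F = 8, E = 3·8/2 = 12, V = 3·8/4 = 6.

6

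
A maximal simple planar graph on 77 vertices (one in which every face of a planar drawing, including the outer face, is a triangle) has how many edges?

225

In a plane triangulation 3F = 2E and V − E + F = 2, so E = 3V − 6 = 3·77 − 6 = 225.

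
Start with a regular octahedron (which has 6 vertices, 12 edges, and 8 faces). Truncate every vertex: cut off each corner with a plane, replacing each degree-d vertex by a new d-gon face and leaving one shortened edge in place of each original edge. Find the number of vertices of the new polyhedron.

Truncation replaces each original edge-end by a new vertex, so V′ = 2E = 24.
Each original edge survives, and each old vertex of degree d contributes d new edges; summing degrees gives Σd = 2E, so E′ = E + 2E = 3E = 36.
Each original face survives and each original vertex becomes one new face: F′ = F + V = 14.

24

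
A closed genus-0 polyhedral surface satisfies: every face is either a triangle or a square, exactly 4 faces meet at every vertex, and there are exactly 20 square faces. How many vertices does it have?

Let x be the number of triangles; then F = 20 + x.
Edge–face incidences: 2E = 4·20 + 3·x = 80 + 3x.
Every vertex has degree 4, so 4V = 2E.
Euler: V − E + F = 2 ⇒ (2E)/4 − E + (20 + x) = 2.
Multiply by 8: 2·(2E) − 4·(2E) + 8·(20 + x) = 16, i.e. 160 + 8x − 2·(80 + 3x) = 16.
Collecting terms: 2x = 16, so x = 8.
Then 2E = 80 + 3·8 = 104, so E = 52, V = 2E/4 = 26, F = 20 + 8 = 28.

26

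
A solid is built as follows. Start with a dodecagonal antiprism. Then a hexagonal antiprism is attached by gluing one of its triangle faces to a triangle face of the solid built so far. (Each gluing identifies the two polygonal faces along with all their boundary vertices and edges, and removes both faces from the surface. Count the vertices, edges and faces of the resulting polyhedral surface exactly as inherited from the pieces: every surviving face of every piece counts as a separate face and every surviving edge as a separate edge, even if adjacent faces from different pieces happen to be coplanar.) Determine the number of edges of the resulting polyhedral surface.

69

A dodecagonal antiprism: V=24, E=48, F=26.
Attach a hexagonal antiprism (V=12, E=24, F=14) along a 3-gon: merge 3 vertices and 3 edges, delete both glued faces → V=33, E=69, F=38.
Check: V − E + F = 33 − 69 + 38 = 2.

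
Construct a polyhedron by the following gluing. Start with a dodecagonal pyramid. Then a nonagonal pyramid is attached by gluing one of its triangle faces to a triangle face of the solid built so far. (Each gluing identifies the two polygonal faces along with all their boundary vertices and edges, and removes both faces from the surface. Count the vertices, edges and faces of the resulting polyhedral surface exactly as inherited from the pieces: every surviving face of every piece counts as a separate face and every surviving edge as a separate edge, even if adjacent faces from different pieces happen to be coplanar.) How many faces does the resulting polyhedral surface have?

21

A dodecagonal pyramid: V=13, E=24, F=13.
Attach a nonagonal pyramid (V=10, E=18, F=10) along a 3-gon: merge 3 vertices and 3 edges, delete both glued faces → V=20, E=39, F=21.
Check: V − E + F = 20 − 39 + 21 = 2.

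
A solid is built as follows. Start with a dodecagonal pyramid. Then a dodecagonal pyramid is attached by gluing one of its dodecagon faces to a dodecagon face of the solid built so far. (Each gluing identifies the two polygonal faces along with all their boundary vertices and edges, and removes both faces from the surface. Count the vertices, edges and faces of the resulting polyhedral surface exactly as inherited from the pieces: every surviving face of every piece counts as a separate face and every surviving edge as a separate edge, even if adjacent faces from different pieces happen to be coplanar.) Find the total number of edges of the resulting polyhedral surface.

36

A dodecagonal pyramid: V=13, E=24, F=13.
Attach a dodecagonal pyramid (V=13, E=24, F=13) along a 12-gon: merge 12 vertices and 12 edges, delete both glued faces → V=14, E=36, F=24.
Check: V − E + F = 14 − 36 + 24 = 2.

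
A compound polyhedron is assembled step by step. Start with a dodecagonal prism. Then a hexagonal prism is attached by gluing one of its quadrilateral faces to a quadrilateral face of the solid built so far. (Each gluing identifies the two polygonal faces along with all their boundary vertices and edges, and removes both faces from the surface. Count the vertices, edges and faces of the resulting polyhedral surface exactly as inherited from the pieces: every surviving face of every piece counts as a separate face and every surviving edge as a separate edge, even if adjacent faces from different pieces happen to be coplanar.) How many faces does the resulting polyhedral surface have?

A dodecagonal prism: V=24, E=36, F=14.
Attach a hexagonal prism (V=12, E=18, F=8) along a 4-gon: merge 4 vertices and 4 edges, delete both glued faces → V=32, E=50, F=20.
Check: V − E + F = 32 − 50 + 20 = 2.

20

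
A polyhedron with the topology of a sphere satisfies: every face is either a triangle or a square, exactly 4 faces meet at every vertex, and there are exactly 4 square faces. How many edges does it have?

Let x be the number of triangles; then F = 4 + x.
Edge–face incidences: 2E = 4·4 + 3·x = 16 + 3x.
Every vertex has degree 4, so 4V = 2E.
Euler: V − E + F = 2 ⇒ (2E)/4 − E + (4 + x) = 2.
Multiply by 8: 2·(2E) − 4·(2E) + 8·(4 + x) = 16, i.e. 32 + 8x − 2·(16 + 3x) = 16.
Collecting terms: 2x = 16, so x = 8.
Then 2E = 16 + 3·8 = 40, so E = 20, V = 2E/4 = 10, F = 4 + 8 = 12.

20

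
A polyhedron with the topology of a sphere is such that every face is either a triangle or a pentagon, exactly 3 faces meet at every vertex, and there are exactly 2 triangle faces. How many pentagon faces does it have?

6

Let x be the number of pentagons; then F = 2 + x.
Edge–face incidences: 2E = 3·2 + 5·x = 6 + 5x.
Every vertex has degree 3, so 3V = 2E.
Euler: V − E + F = 2 ⇒ (2E)/3 − E + (2 + x) = 2.
Multiply by 6: 2·(2E) − 3·(2E) + 6·(2 + x) = 12, i.e. 12 + 6x − (6 + 5x) = 12.
Collecting terms: x + 6 = 12, so x = 6.
Then 2E = 6 + 5·6 = 36, so E = 18, V = 2E/3 = 12, F = 2 + 6 = 8.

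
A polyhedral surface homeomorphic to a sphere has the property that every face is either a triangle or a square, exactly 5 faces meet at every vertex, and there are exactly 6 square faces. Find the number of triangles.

32

Let x be the number of triangles; then F = 6 + x.
Edge–face incidences: 2E = 4·6 + 3·x = 24 + 3x.
Every vertex has degree 5, so 5V = 2E.
Euler: V − E + F = 2 ⇒ (2E)/5 − E + (6 + x) = 2.
Multiply by 10: 2·(2E) − 5·(2E) + 10·(6 + x) = 20, i.e. 60 + 10x − 3·(24 + 3x) = 20.
Collecting terms: x − 12 = 20, so x = 32.
Then 2E = 24 + 3·32 = 120, so E = 60, V = 2E/5 = 24, F = 6 + 32 = 38.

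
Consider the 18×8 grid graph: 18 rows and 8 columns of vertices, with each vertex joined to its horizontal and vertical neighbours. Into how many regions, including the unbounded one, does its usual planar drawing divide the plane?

120

The grid has V = 18·8 = 144 vertices and E = 18·7 + 8·17 = 262 edges.
F = 2 − V + E = 2 − 144 + 262 = 120.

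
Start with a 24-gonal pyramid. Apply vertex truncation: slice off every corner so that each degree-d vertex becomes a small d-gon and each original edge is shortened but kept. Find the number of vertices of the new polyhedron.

96

The base solid has V = 25, E = 48, F = 25.
Truncation replaces each original edge-end by a new vertex, so V′ = 2E = 96.
Each original edge survives, and each old vertex of degree d contributes d new edges; summing degrees gives Σd = 2E, so E′ = E + 2E = 3E = 144.
Each original face survives and each original vertex becomes one new face: F′ = F + V = 50.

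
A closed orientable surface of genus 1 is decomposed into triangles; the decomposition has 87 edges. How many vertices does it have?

χ = 2 − 2·1 = 0, and every face is a triangle so 3F = 2E.
F = 2E/3 = 58. Then V = 0 + E − F = 0 + 87 − 58 = 29.

29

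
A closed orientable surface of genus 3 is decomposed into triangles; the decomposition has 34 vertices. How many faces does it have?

76

χ = 2 − 2·3 = -4, and every face is a triangle so 3F = 2E.
V − E + F = -4 with E = 3F/2 gives 34 − (3/2 − 1)·F = -4, so F = 76 and E = 114.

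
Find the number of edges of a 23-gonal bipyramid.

A bipyramid over an n-gon has 2n triangular faces and n + 2 vertices: V = 23 + 2 = 25, E = 3·23 = 69, F = 2·23 = 46.
Check: V − E + F = 25 − 69 + 46 = 2.

69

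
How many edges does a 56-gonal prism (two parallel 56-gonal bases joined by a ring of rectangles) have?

A prism on an n-gon has two n-gon bases and n rectangular sides: V = 2·56 = 112, E = 3·56 = 168, F = 56 + 2 = 58.

168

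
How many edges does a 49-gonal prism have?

A prism on an n-gon has two n-gon bases and n rectangular sides: V = 2·49 = 98, E = 3·49 = 147, F = 49 + 2 = 51.

147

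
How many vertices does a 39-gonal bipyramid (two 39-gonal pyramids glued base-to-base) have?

41

A bipyramid over an n-gon has 2n triangular faces and n + 2 vertices: V = 39 + 2 = 41, E = 3·39 = 117, F = 2·39 = 78.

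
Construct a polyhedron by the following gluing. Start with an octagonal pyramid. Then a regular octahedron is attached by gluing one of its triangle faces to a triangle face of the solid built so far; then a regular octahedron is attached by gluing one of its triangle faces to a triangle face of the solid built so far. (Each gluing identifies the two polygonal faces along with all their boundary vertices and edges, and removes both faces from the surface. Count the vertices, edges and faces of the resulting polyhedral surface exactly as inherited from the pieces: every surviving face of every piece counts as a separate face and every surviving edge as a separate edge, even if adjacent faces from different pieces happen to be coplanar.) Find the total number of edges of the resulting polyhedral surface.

An octagonal pyramid: V=9, E=16, F=9.
Attach a regular octahedron (V=6, E=12, F=8) along a 3-gon: merge 3 vertices and 3 edges, delete both glued faces → V=12, E=25, F=15.
Attach a regular octahedron (V=6, E=12, F=8) along a 3-gon: merge 3 vertices and 3 edges, delete both glued faces → V=15, E=34, F=21.
Check: V − E + F = 15 − 34 + 21 = 2.

34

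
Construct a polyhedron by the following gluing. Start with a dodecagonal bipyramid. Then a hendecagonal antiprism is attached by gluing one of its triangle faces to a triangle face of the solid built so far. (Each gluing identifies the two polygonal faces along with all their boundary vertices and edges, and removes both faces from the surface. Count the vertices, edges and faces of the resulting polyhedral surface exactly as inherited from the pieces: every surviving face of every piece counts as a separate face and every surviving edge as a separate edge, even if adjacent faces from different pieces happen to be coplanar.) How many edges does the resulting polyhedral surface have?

A dodecagonal bipyramid: V=14, E=36, F=24.
Attach a hendecagonal antiprism (V=22, E=44, F=24) along a 3-gon: merge 3 vertices and 3 edges, delete both glued faces → V=33, E=77, F=46.
Check: V − E + F = 33 − 77 + 46 = 2.

77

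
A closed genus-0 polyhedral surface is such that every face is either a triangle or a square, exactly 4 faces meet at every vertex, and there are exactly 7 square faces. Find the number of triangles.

8

Let x be the number of triangles; then F = 7 + x.
Edge–face incidences: 2E = 4·7 + 3·x = 28 + 3x.
Every vertex has degree 4, so 4V = 2E.
Euler: V − E + F = 2 ⇒ (2E)/4 − E + (7 + x) = 2.
Multiply by 8: 2·(2E) − 4·(2E) + 8·(7 + x) = 16, i.e. 56 + 8x − 2·(28 + 3x) = 16.
Collecting terms: 2x = 16, so x = 8.
Then 2E = 28 + 3·8 = 52, so E = 26, V = 2E/4 = 13, F = 7 + 8 = 15.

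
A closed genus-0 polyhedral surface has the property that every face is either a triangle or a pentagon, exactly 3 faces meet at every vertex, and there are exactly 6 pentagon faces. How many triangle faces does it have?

Let x be the number of triangles; then F = 6 + x.
Edge–face incidences: 2E = 5·6 + 3·x = 30 + 3x.
Every vertex has degree 3, so 3V = 2E.
Euler: V − E + F = 2 ⇒ (2E)/3 − E + (6 + x) = 2.
Multiply by 6: 2·(2E) − 3·(2E) + 6·(6 + x) = 12, i.e. 36 + 6x − (30 + 3x) = 12.
Collecting terms: 3x + 6 = 12, so 3x = 6, so x = 2.
Then 2E = 30 + 3·2 = 36, so E = 18, V = 2E/3 = 12, F = 6 + 2 = 8.

2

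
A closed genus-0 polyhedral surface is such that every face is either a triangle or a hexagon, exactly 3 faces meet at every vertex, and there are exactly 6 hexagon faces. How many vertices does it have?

16

Let x be the number of triangles; then F = 6 + x.
Edge–face incidences: 2E = 6·6 + 3·x = 36 + 3x.
Every vertex has degree 3, so 3V = 2E.
Euler: V − E + F = 2 ⇒ (2E)/3 − E + (6 + x) = 2.
Multiply by 6: 2·(2E) − 3·(2E) + 6·(6 + x) = 12, i.e. 36 + 6x − (36 + 3x) = 12.
Collecting terms: 3x = 12, so x = 4.
Then 2E = 36 + 3·4 = 48, so E = 24, V = 2E/3 = 16, F = 6 + 4 = 10.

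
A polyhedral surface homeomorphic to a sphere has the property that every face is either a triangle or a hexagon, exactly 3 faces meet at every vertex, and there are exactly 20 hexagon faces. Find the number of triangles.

Let x be the number of triangles; then F = 20 + x.
Edge–face incidences: 2E = 6·20 + 3·x = 120 + 3x.
Every vertex has degree 3, so 3V = 2E.
Euler: V − E + F = 2 ⇒ (2E)/3 − E + (20 + x) = 2.
Multiply by 6: 2·(2E) − 3·(2E) + 6·(20 + x) = 12, i.e. 120 + 6x − (120 + 3x) = 12.
Collecting terms: 3x = 12, so x = 4.
Then 2E = 120 + 3·4 = 132, so E = 66, V = 2E/3 = 44, F = 20 + 4 = 24.

4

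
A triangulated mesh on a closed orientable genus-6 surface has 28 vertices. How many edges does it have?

114

χ = 2 − 2·6 = -10, and every face is a triangle so 3F = 2E.
V − E + F = -10 with E = 3F/2 gives 28 − (3/2 − 1)·F = -10, so F = 76 and E = 114.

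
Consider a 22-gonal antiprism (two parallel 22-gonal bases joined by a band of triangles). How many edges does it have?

88

An antiprism on an n-gon has two n-gon caps and 2n triangles: V = 2·22 = 44, E = 4·22 = 88, F = 2·22 + 2 = 46.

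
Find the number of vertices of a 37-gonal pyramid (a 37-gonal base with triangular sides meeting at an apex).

38

A pyramid on an n-gon base has one n-gon and n triangles: V = 37 + 1 = 38, E = 2·37 = 74, F = 37 + 1 = 38.
Check: V − E + F = 38 − 74 + 38 = 2.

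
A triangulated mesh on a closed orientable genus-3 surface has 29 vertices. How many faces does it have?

χ = 2 − 2·3 = -4, and every face is a triangle so 3F = 2E.
V − E + F = -4 with E = 3F/2 gives 29 − (3/2 − 1)·F = -4, so F = 66 and E = 99.

66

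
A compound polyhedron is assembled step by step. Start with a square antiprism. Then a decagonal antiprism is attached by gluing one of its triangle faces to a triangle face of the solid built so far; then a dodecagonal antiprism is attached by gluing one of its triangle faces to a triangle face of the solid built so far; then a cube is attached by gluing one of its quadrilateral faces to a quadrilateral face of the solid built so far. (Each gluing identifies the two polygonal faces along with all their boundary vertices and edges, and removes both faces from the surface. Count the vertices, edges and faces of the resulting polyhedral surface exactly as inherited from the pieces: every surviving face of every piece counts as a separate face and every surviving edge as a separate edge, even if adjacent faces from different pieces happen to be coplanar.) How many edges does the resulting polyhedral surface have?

106

A square antiprism: V=8, E=16, F=10.
Attach a decagonal antiprism (V=20, E=40, F=22) along a 3-gon: merge 3 vertices and 3 edges, delete both glued faces → V=25, E=53, F=30.
Attach a dodecagonal antiprism (V=24, E=48, F=26) along a 3-gon: merge 3 vertices and 3 edges, delete both glued faces → V=46, E=98, F=54.
Attach a cube (V=8, E=12, F=6) along a 4-gon: merge 4 vertices and 4 edges, delete both glued faces → V=50, E=106, F=58.
Check: V − E + F = 50 − 106 + 58 = 2.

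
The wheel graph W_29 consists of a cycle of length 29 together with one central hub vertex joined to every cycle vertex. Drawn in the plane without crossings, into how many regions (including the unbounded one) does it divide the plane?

W_29 has V = 29 + 1 = 30 vertices and E = 2·29 = 58 edges.
By Euler's formula F = 2 − V + E = 2 − 30 + 58 = 30.

30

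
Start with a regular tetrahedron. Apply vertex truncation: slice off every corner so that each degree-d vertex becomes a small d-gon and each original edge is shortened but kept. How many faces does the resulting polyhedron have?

The base solid has V = 4, E = 6, F = 4.
Truncation replaces each original edge-end by a new vertex, so V′ = 2E = 12.
Each original edge survives, and each old vertex of degree d contributes d new edges; summing degrees gives Σd = 2E, so E′ = E + 2E = 3E = 18.
Each original face survives and each original vertex becomes one new face: F′ = F + V = 8.

8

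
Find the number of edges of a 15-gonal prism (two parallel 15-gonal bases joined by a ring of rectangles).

45

A prism on an n-gon has two n-gon bases and n rectangular sides: V = 2·15 = 30, E = 3·15 = 45, F = 15 + 2 = 17.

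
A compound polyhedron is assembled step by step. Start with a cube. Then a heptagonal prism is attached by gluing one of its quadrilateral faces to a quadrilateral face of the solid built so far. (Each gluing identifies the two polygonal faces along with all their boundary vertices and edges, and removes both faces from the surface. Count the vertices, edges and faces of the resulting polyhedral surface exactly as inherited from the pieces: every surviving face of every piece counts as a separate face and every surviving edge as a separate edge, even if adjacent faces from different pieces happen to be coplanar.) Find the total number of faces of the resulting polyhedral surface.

13

A cube: V=8, E=12, F=6.
Attach a heptagonal prism (V=14, E=21, F=9) along a 4-gon: merge 4 vertices and 4 edges, delete both glued faces → V=18, E=29, F=13.
Check: V − E + F = 18 − 29 + 13 = 2.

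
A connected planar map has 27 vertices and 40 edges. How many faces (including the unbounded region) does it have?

15

Euler's formula for a connected plane graph: V − E + F = 2, so F = 2 − 27 + 40 = 15.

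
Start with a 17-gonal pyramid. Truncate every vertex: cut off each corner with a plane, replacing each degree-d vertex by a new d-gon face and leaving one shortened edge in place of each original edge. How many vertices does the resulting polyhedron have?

The base solid has V = 18, E = 34, F = 18.
Truncation replaces each original edge-end by a new vertex, so V′ = 2E = 68.
Each original edge survives, and each old vertex of degree d contributes d new edges; summing degrees gives Σd = 2E, so E′ = E + 2E = 3E = 102.
Each original face survives and each original vertex becomes one new face: F′ = F + V = 36.

68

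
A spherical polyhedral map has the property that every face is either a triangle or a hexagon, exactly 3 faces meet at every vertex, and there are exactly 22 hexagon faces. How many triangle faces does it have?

4

Let x be the number of triangles; then F = 22 + x.
Edge–face incidences: 2E = 6·22 + 3·x = 132 + 3x.
Every vertex has degree 3, so 3V = 2E.
Euler: V − E + F = 2 ⇒ (2E)/3 − E + (22 + x) = 2.
Multiply by 6: 2·(2E) − 3·(2E) + 6·(22 + x) = 12, i.e. 132 + 6x − (132 + 3x) = 12.
Collecting terms: 3x = 12, so x = 4.
Then 2E = 132 + 3·4 = 144, so E = 72, V = 2E/3 = 48, F = 22 + 4 = 26.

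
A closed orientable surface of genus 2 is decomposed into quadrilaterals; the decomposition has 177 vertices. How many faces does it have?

179

χ = 2 − 2·2 = -2, and every face is a square so 4F = 2E.
V − E + F = -2 with E = 4F/2 gives 177 − (4/2 − 1)·F = -2, so F = 179 and E = 358.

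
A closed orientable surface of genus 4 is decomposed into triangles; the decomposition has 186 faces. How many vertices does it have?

87

χ = 2 − 2·4 = -6, and every face is a triangle so 3F = 2E.
E = 3·186/2 = 279. Then V = -6 + E − F = -6 + 279 − 186 = 87.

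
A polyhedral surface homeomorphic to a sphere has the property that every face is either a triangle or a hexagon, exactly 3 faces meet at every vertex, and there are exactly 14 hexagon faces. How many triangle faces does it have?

Let x be the number of triangles; then F = 14 + x.
Edge–face incidences: 2E = 6·14 + 3·x = 84 + 3x.
Every vertex has degree 3, so 3V = 2E.
Euler: V − E + F = 2 ⇒ (2E)/3 − E + (14 + x) = 2.
Multiply by 6: 2·(2E) − 3·(2E) + 6·(14 + x) = 12, i.e. 84 + 6x − (84 + 3x) = 12.
Collecting terms: 3x = 12, so x = 4.
Then 2E = 84 + 3·4 = 96, so E = 48, V = 2E/3 = 32, F = 14 + 4 = 18.

4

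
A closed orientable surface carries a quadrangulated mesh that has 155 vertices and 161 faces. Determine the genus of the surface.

4

Every face is a square, so 2E = 4·161 = 644, giving E = 322.
χ = V − E + F = 155 − 322 + 161 = -6.
For a closed orientable surface χ = 2 − 2g, so g = (2 − (-6))/2 = 4.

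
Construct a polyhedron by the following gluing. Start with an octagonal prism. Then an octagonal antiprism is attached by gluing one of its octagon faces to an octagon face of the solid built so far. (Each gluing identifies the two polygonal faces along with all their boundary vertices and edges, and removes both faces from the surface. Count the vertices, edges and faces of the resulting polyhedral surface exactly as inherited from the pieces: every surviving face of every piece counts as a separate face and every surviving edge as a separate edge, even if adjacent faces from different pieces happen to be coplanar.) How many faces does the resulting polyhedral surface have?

26

An octagonal prism: V=16, E=24, F=10.
Attach an octagonal antiprism (V=16, E=32, F=18) along an 8-gon: merge 8 vertices and 8 edges, delete both glued faces → V=24, E=48, F=26.
Check: V − E + F = 24 − 48 + 26 = 2.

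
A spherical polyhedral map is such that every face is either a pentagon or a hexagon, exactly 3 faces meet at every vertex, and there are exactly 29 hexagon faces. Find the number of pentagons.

Let x be the number of pentagons; then F = 29 + x.
Edge–face incidences: 2E = 6·29 + 5·x = 174 + 5x.
Every vertex has degree 3, so 3V = 2E.
Euler: V − E + F = 2 ⇒ (2E)/3 − E + (29 + x) = 2.
Multiply by 6: 2·(2E) − 3·(2E) + 6·(29 + x) = 12, i.e. 174 + 6x − (174 + 5x) = 12.
Collecting terms: x = 12.
Then 2E = 174 + 5·12 = 234, so E = 117, V = 2E/3 = 78, F = 29 + 12 = 41.

12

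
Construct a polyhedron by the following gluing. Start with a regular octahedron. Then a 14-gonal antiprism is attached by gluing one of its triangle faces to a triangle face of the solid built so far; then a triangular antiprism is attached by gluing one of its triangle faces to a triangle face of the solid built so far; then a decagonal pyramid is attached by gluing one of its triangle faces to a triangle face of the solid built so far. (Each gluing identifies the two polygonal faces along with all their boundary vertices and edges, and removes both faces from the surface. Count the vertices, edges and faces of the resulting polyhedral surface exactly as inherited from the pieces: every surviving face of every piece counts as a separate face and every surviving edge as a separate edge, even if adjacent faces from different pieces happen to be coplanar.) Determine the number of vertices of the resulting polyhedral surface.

42

A regular octahedron: V=6, E=12, F=8.
Attach a 14-gonal antiprism (V=28, E=56, F=30) along a 3-gon: merge 3 vertices and 3 edges, delete both glued faces → V=31, E=65, F=36.
Attach a triangular antiprism (V=6, E=12, F=8) along a 3-gon: merge 3 vertices and 3 edges, delete both glued faces → V=34, E=74, F=42.
Attach a decagonal pyramid (V=11, E=20, F=11) along a 3-gon: merge 3 vertices and 3 edges, delete both glued faces → V=42, E=91, F=51.
Check: V − E + F = 42 − 91 + 51 = 2.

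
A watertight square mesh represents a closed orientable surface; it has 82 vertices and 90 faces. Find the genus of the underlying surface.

5

Every face is a square, so 2E = 4·90 = 360, giving E = 180.
χ = V − E + F = 82 − 180 + 90 = -8.
For a closed orientable surface χ = 2 − 2g, so g = (2 − (-8))/2 = 5.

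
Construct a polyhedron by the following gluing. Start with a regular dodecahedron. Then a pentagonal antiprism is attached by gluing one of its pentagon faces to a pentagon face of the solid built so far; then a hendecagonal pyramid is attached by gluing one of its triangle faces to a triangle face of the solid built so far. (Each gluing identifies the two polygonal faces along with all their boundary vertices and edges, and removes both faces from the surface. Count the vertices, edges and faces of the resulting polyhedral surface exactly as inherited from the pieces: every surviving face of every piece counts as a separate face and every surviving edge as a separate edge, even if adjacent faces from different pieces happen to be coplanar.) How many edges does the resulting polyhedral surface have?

64

A regular dodecahedron: V=20, E=30, F=12.
Attach a pentagonal antiprism (V=10, E=20, F=12) along a 5-gon: merge 5 vertices and 5 edges, delete both glued faces → V=25, E=45, F=22.
Attach a hendecagonal pyramid (V=12, E=22, F=12) along a 3-gon: merge 3 vertices and 3 edges, delete both glued faces → V=34, E=64, F=32.
Check: V − E + F = 34 − 64 + 32 = 2.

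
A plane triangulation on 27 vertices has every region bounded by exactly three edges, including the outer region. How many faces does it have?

50

In a plane triangulation 3F = 2E and V − E + F = 2, so F = 2V − 4 = 2·27 − 4 = 50.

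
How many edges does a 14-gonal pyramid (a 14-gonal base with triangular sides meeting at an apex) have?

A pyramid on an n-gon base has one n-gon and n triangles: V = 14 + 1 = 15, E = 2·14 = 28, F = 14 + 1 = 15.

28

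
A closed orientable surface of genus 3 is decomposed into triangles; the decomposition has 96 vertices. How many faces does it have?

200

χ = 2 − 2·3 = -4, and every face is a triangle so 3F = 2E.
V − E + F = -4 with E = 3F/2 gives 96 − (3/2 − 1)·F = -4, so F = 200 and E = 300.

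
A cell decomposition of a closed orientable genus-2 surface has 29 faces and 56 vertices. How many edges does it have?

87

For a closed orientable surface of genus 2, χ = 2 − 2·2 = -2.
E = V + F − (-2) = 56 + 29 − (-2) = 87.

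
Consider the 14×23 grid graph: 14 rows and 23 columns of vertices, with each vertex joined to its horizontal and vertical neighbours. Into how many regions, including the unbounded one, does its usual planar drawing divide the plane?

The grid has V = 14·23 = 322 vertices and E = 14·22 + 23·13 = 607 edges.
F = 2 − V + E = 2 − 322 + 607 = 287.

287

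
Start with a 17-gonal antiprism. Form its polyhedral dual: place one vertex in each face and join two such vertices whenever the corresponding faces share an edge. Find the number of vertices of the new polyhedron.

The base solid has V = 34, E = 68, F = 36.
The dual swaps V and F and preserves E: V′ = F = 36, E′ = E = 68, F′ = V = 34.

36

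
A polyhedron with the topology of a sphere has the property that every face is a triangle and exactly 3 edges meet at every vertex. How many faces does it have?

4

Each face has 3 edges and each edge borders two faces, so 2E = 3F.
Each vertex has degree 3, so 3V = 2E and hence V = 3F/3.
Euler: V − E + F = 2 ⇒ (3F/3) − (3F/2) + F = 2.
Multiply by 6: (6 − 9 + 6)F = 12, i.e. 3F = 12.
So F = 4, E = 3·4/2 = 6, V = 3·4/3 = 4.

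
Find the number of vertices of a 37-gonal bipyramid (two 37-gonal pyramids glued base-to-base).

A bipyramid over an n-gon has 2n triangular faces and n + 2 vertices: V = 37 + 2 = 39, E = 3·37 = 111, F = 2·37 = 74.

39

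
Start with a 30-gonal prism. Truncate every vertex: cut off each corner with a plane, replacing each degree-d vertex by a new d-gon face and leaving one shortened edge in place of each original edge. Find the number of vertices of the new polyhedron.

180

The base solid has V = 60, E = 90, F = 32.
Truncation replaces each original edge-end by a new vertex, so V′ = 2E = 180.
Each original edge survives, and each old vertex of degree d contributes d new edges; summing degrees gives Σd = 2E, so E′ = E + 2E = 3E = 270.
Each original face survives and each original vertex becomes one new face: F′ = F + V = 92.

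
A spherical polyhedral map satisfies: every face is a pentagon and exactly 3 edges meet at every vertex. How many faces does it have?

Each face has 5 edges and each edge borders two faces, so 2E = 5F.
Each vertex has degree 3, so 3V = 2E and hence V = 5F/3.
Euler: V − E + F = 2 ⇒ (5F/3) − (5F/2) + F = 2.
Multiply by 6: (10 − 15 + 6)F = 12, i.e. 1F = 12.
So F = 12, E = 5·12/2 = 30, V = 5·12/3 = 20.

12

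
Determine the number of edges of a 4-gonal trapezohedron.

The n-trapezohedron (dual of the n-antiprism) has V = 2·4 + 2 = 10, E = 4·4 = 16, F = 2·4 = 8.

16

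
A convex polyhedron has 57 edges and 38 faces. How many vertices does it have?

Here V − E + F = 2.
V = 2 + E − F = 2 + 57 − 38 = 21.

21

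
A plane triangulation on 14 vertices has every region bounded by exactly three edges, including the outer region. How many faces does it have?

24

In a plane triangulation 3F = 2E and V − E + F = 2, so F = 2V − 4 = 2·14 − 4 = 24.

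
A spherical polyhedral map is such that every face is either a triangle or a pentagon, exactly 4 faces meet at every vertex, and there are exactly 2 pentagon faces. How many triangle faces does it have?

10

Let x be the number of triangles; then F = 2 + x.
Edge–face incidences: 2E = 5·2 + 3·x = 10 + 3x.
Every vertex has degree 4, so 4V = 2E.
Euler: V − E + F = 2 ⇒ (2E)/4 − E + (2 + x) = 2.
Multiply by 8: 2·(2E) − 4·(2E) + 8·(2 + x) = 16, i.e. 16 + 8x − 2·(10 + 3x) = 16.
Collecting terms: 2x − 4 = 16, so 2x = 20, so x = 10.
Then 2E = 10 + 3·10 = 40, so E = 20, V = 2E/4 = 10, F = 2 + 10 = 12.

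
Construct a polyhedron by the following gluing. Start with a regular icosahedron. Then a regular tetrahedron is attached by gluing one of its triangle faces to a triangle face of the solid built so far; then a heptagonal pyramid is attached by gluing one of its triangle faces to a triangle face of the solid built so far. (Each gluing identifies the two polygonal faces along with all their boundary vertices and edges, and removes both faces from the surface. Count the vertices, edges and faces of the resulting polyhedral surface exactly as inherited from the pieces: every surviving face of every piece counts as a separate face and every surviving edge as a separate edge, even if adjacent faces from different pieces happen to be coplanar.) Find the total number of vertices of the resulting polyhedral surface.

18

A regular icosahedron: V=12, E=30, F=20.
Attach a regular tetrahedron (V=4, E=6, F=4) along a 3-gon: merge 3 vertices and 3 edges, delete both glued faces → V=13, E=33, F=22.
Attach a heptagonal pyramid (V=8, E=14, F=8) along a 3-gon: merge 3 vertices and 3 edges, delete both glued faces → V=18, E=44, F=28.
Check: V − E + F = 18 − 44 + 28 = 2.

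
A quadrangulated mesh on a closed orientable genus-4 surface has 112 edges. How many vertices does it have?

χ = 2 − 2·4 = -6, and every face is a square so 4F = 2E.
F = 2E/4 = 56. Then V = -6 + E − F = -6 + 112 − 56 = 50.

50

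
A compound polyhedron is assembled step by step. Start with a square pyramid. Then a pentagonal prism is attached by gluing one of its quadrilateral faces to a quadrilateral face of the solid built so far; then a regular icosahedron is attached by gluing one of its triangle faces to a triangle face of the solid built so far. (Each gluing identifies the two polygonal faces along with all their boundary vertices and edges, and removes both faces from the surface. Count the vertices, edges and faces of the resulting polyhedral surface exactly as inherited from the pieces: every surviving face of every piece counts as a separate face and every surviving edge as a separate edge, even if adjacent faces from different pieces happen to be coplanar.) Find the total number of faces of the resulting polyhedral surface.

A square pyramid: V=5, E=8, F=5.
Attach a pentagonal prism (V=10, E=15, F=7) along a 4-gon: merge 4 vertices and 4 edges, delete both glued faces → V=11, E=19, F=10.
Attach a regular icosahedron (V=12, E=30, F=20) along a 3-gon: merge 3 vertices and 3 edges, delete both glued faces → V=20, E=46, F=28.
Check: V − E + F = 20 − 46 + 28 = 2.

28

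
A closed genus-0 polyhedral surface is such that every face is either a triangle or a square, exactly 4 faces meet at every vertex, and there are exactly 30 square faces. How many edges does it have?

72

Let x be the number of triangles; then F = 30 + x.
Edge–face incidences: 2E = 4·30 + 3·x = 120 + 3x.
Every vertex has degree 4, so 4V = 2E.
Euler: V − E + F = 2 ⇒ (2E)/4 − E + (30 + x) = 2.
Multiply by 8: 2·(2E) − 4·(2E) + 8·(30 + x) = 16, i.e. 240 + 8x − 2·(120 + 3x) = 16.
Collecting terms: 2x = 16, so x = 8.
Then 2E = 120 + 3·8 = 144, so E = 72, V = 2E/4 = 36, F = 30 + 8 = 38.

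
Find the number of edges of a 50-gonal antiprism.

200

An antiprism on an n-gon has two n-gon caps and 2n triangles: V = 2·50 = 100, E = 4·50 = 200, F = 2·50 + 2 = 102.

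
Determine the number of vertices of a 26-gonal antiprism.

An antiprism on an n-gon has two n-gon caps and 2n triangles: V = 2·26 = 52, E = 4·26 = 104, F = 2·26 + 2 = 54.

52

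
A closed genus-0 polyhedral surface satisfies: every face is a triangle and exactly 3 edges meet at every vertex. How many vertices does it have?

Each face has 3 edges and each edge borders two faces, so 2E = 3F.
Each vertex has degree 3, so 3V = 2E and hence V = 3F/3.
Euler: V − E + F = 2 ⇒ (3F/3) − (3F/2) + F = 2.
Multiply by 6: (6 − 9 + 6)F = 12, i.e. 3F = 12.
So F = 4, E = 3·4/2 = 6, V = 3·4/3 = 4.

4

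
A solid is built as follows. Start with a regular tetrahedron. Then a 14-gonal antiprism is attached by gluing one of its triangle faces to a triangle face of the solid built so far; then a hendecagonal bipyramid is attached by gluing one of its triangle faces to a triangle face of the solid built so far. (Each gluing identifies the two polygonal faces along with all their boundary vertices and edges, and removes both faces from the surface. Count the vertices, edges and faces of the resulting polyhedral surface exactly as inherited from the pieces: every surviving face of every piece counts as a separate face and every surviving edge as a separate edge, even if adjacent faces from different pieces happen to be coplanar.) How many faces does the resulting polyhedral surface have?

A regular tetrahedron: V=4, E=6, F=4.
Attach a 14-gonal antiprism (V=28, E=56, F=30) along a 3-gon: merge 3 vertices and 3 edges, delete both glued faces → V=29, E=59, F=32.
Attach a hendecagonal bipyramid (V=13, E=33, F=22) along a 3-gon: merge 3 vertices and 3 edges, delete both glued faces → V=39, E=89, F=52.
Check: V − E + F = 39 − 89 + 52 = 2.

52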